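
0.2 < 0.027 False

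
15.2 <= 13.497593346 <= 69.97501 False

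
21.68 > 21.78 False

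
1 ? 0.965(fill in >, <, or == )>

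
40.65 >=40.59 True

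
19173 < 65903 True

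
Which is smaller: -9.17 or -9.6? -9.6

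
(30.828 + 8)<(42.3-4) False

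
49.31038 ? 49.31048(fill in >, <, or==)<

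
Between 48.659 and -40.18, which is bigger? 48.659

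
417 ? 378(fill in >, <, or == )>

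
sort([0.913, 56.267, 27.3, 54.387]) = [0.913, 27.3, 54.387, 56.267]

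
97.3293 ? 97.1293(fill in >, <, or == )>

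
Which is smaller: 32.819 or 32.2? 32.2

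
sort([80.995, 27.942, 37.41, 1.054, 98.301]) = [1.054, 27.942, 37.41, 80.995, 98.301]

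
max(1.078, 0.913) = 1.078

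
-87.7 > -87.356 False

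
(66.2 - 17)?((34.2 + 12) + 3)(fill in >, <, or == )==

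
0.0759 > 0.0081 True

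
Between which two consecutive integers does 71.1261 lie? 71 and 72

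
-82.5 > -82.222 False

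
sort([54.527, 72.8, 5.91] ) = [5.91, 54.527, 72.8]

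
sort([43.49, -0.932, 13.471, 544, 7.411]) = [-0.932, 7.411, 13.471, 43.49, 544]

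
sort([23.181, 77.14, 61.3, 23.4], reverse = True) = [77.14, 61.3, 23.4, 23.181]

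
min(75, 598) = 75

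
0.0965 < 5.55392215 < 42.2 True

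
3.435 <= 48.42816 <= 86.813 True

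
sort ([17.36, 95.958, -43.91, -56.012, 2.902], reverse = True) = [95.958, 17.36, 2.902, -43.91, -56.012]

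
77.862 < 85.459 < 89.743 True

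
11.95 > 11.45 True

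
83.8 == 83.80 True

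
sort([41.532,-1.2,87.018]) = [-1.2,41.532,87.018]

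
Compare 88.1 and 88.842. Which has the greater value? 88.842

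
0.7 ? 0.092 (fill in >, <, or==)>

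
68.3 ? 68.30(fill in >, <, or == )==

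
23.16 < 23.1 False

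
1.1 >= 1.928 False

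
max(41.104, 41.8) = 41.8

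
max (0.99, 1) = 1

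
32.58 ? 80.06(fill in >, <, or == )<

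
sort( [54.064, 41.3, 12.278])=[12.278, 41.3, 54.064]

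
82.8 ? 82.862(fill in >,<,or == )<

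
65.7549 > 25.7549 True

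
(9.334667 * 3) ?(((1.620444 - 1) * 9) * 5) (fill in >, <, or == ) >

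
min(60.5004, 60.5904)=60.5004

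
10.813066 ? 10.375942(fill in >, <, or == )>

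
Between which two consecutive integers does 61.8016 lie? 61 and 62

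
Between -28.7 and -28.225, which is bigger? -28.225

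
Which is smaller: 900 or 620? 620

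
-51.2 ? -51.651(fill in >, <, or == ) >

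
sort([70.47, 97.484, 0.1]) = [0.1, 70.47, 97.484]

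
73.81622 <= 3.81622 False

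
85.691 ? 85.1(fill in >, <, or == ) >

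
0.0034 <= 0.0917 True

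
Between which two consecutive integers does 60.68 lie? 60 and 61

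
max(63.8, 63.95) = 63.95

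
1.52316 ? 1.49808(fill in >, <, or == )>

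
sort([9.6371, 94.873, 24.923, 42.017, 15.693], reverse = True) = [94.873, 42.017, 24.923, 15.693, 9.6371]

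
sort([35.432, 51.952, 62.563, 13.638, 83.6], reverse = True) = [83.6, 62.563, 51.952, 35.432, 13.638]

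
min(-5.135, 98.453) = -5.135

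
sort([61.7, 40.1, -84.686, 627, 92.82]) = [-84.686, 40.1, 61.7, 92.82, 627]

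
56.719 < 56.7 False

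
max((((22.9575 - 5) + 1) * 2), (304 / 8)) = 38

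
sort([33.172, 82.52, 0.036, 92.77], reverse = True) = [92.77, 82.52, 33.172, 0.036]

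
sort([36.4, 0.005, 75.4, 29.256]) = [0.005, 29.256, 36.4, 75.4]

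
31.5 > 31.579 False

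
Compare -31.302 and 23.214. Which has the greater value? 23.214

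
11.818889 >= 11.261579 True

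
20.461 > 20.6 False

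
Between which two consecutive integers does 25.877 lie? 25 and 26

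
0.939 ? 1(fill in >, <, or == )<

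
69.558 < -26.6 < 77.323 False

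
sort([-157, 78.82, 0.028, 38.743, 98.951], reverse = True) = [98.951, 78.82, 38.743, 0.028, -157]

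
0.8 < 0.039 False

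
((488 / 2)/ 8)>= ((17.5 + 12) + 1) True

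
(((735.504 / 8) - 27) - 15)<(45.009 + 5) True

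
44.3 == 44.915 False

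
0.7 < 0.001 False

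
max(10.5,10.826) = 10.826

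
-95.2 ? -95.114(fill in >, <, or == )<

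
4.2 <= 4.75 True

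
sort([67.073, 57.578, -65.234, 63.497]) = [-65.234, 57.578, 63.497, 67.073]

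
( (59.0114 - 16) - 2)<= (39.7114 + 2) True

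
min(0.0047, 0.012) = 0.0047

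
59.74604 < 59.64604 False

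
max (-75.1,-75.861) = -75.1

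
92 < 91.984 False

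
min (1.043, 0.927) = 0.927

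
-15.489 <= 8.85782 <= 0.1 False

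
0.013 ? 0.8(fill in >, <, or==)<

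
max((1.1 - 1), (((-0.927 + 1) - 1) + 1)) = 0.1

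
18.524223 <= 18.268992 False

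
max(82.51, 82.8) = 82.8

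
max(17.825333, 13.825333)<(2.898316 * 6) False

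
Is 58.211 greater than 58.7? No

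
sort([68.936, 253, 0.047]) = [0.047, 68.936, 253]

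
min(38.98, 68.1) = 38.98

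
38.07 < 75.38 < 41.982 False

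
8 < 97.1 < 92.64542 False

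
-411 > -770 True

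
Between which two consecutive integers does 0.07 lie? 0 and 1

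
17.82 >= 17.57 True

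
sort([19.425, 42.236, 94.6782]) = [19.425, 42.236, 94.6782]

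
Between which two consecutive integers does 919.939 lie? 919 and 920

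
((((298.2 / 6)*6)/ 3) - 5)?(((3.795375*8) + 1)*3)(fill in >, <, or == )>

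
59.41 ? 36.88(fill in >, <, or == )>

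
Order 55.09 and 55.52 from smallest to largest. 55.09, 55.52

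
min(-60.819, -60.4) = -60.819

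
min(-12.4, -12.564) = -12.564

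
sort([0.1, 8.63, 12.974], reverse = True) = [12.974, 8.63, 0.1]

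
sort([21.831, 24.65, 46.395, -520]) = [-520, 21.831, 24.65, 46.395]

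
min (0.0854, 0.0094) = 0.0094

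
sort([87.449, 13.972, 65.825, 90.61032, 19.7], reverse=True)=[90.61032, 87.449, 65.825, 19.7, 13.972]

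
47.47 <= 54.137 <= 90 True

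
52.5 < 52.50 False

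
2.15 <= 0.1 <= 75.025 False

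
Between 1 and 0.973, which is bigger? 1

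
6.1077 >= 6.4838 False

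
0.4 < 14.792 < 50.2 True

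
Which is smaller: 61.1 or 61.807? 61.1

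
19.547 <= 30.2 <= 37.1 True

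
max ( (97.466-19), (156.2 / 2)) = 78.466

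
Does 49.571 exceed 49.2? Yes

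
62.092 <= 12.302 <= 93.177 False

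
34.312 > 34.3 True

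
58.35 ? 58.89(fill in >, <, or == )<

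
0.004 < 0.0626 True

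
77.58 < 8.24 False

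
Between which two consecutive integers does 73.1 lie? 73 and 74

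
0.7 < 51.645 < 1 False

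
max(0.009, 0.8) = 0.8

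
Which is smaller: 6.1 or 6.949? 6.1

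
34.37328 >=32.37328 True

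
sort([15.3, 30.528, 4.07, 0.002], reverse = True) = [30.528, 15.3, 4.07, 0.002]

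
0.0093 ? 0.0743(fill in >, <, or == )<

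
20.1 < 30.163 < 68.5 True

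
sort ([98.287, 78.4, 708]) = [78.4, 98.287, 708]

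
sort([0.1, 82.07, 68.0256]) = [0.1, 68.0256, 82.07]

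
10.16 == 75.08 False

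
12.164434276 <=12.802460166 True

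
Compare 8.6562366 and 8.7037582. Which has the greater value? 8.7037582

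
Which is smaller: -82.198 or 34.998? -82.198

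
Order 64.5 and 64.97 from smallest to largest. 64.5, 64.97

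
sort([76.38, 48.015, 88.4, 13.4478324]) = [13.4478324, 48.015, 76.38, 88.4]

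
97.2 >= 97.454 False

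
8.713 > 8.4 True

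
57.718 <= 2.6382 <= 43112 False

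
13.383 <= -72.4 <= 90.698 False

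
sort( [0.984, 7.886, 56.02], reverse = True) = [56.02, 7.886, 0.984]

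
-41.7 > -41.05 False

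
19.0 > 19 False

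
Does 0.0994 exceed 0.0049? Yes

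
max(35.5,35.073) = 35.5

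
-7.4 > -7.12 False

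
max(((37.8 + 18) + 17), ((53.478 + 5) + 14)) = 72.8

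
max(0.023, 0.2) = 0.2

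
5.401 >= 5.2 True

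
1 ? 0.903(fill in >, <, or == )>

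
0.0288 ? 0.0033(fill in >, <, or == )>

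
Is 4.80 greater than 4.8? No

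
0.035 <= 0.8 True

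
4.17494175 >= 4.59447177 False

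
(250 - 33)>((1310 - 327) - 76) False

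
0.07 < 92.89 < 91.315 False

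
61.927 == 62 False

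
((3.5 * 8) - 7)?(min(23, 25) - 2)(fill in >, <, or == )==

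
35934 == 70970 False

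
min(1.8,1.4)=1.4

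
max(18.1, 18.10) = 18.10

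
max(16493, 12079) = 16493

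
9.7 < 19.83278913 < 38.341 True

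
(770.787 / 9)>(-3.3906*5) True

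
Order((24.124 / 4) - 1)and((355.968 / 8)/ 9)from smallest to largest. ((355.968 / 8)/ 9), ((24.124 / 4) - 1)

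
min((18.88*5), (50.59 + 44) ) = 94.4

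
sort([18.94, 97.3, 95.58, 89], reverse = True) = [97.3, 95.58, 89, 18.94]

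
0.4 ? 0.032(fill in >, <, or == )>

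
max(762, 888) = 888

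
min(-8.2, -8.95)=-8.95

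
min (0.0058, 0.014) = 0.0058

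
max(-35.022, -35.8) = -35.022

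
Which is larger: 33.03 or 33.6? 33.6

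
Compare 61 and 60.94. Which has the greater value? 61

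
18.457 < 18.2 False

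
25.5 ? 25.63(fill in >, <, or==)<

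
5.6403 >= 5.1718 True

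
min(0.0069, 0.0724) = 0.0069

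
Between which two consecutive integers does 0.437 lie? 0 and 1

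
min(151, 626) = 151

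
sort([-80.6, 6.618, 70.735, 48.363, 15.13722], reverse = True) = [70.735, 48.363, 15.13722, 6.618, -80.6]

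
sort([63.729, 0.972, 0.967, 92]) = [0.967, 0.972, 63.729, 92]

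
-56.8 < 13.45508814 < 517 True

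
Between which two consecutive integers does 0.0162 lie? 0 and 1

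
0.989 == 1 False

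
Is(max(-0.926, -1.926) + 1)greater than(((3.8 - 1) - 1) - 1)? No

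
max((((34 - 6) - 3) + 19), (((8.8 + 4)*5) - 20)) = 44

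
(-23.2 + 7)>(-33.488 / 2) True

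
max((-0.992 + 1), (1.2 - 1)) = 0.2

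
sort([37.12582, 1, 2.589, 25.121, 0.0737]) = [0.0737, 1, 2.589, 25.121, 37.12582]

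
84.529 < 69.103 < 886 False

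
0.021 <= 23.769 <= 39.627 True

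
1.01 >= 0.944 True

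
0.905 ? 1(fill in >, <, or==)<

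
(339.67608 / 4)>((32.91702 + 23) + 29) True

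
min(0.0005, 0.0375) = 0.0005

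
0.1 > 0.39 False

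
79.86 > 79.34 True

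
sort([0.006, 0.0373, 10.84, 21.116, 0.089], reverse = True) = [21.116, 10.84, 0.089, 0.0373, 0.006]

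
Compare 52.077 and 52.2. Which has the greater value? 52.2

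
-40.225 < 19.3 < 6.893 False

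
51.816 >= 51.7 True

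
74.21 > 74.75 False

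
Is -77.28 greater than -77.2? No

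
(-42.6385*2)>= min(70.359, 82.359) False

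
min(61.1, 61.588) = 61.1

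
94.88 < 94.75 False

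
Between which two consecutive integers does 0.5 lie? 0 and 1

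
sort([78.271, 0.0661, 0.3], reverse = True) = [78.271, 0.3, 0.0661]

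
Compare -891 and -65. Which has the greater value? -65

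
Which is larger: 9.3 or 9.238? 9.3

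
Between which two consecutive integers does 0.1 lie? 0 and 1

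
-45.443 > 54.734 False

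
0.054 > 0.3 False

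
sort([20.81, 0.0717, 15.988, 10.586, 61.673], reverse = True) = [61.673, 20.81, 15.988, 10.586, 0.0717]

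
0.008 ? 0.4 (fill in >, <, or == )<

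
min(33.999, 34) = 33.999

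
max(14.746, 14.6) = 14.746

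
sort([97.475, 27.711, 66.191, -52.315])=[-52.315, 27.711, 66.191, 97.475]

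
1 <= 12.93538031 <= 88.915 True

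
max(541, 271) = 541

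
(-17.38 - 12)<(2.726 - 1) True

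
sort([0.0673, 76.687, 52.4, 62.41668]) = [0.0673, 52.4, 62.41668, 76.687]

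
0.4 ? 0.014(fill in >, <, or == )>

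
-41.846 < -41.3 True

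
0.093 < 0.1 True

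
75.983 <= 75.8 False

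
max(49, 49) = 49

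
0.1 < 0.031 False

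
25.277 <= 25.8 True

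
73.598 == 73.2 False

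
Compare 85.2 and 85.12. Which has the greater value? 85.2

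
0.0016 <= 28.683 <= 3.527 False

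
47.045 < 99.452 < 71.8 False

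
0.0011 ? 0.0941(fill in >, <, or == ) <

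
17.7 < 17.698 False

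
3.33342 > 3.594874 False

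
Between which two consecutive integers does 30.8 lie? 30 and 31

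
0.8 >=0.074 True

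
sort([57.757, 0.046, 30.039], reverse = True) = [57.757, 30.039, 0.046]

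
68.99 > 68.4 True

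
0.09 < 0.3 True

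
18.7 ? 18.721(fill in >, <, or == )<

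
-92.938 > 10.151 False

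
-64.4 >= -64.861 True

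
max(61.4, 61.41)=61.41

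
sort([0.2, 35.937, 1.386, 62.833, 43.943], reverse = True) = [62.833, 43.943, 35.937, 1.386, 0.2]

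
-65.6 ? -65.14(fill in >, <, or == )<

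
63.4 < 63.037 False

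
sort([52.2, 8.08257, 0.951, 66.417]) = [0.951, 8.08257, 52.2, 66.417]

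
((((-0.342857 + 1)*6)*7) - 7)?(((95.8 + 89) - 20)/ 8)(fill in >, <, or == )>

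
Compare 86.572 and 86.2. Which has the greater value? 86.572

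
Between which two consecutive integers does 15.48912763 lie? 15 and 16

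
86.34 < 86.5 True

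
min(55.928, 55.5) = 55.5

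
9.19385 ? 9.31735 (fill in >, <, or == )<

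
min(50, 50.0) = 50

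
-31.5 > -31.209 False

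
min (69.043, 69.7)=69.043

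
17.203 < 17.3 True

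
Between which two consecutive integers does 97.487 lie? 97 and 98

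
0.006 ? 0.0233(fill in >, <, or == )<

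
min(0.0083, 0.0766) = 0.0083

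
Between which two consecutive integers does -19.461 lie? -20 and -19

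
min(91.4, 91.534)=91.4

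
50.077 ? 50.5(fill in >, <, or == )<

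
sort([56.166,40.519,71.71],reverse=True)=[71.71,56.166,40.519]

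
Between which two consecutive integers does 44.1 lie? 44 and 45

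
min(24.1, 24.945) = 24.1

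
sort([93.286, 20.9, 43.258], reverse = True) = [93.286, 43.258, 20.9]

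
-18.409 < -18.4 True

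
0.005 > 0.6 False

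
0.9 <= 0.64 False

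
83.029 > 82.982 True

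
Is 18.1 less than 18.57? Yes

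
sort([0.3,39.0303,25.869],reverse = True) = [39.0303,25.869,0.3]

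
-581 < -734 False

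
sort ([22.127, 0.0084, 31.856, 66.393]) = [0.0084, 22.127, 31.856, 66.393]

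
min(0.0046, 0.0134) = 0.0046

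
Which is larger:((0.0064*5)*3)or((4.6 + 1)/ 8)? ((4.6 + 1)/ 8)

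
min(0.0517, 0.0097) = 0.0097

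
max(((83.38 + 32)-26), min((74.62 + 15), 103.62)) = 89.62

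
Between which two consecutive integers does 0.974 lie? 0 and 1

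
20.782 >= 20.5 True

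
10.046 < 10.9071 True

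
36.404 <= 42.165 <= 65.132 True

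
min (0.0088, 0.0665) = 0.0088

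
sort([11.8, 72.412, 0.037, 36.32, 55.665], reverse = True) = [72.412, 55.665, 36.32, 11.8, 0.037]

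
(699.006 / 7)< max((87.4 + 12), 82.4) False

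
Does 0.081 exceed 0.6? No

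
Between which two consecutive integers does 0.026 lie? 0 and 1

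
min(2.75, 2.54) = 2.54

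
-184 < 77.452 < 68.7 False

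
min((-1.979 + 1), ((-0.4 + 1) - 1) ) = -0.979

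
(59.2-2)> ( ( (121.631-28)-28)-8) False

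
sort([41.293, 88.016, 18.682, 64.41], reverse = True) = [88.016, 64.41, 41.293, 18.682]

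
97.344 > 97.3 True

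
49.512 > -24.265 True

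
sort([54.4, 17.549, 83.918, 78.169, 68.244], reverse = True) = [83.918, 78.169, 68.244, 54.4, 17.549]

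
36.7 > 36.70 False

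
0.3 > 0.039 True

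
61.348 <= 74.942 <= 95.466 True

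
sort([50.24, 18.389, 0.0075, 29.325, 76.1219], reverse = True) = [76.1219, 50.24, 29.325, 18.389, 0.0075]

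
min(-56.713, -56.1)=-56.713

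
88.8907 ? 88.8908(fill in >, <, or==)<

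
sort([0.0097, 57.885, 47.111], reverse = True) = [57.885, 47.111, 0.0097]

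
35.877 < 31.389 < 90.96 False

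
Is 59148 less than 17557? No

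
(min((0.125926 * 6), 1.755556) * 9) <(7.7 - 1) False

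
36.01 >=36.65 False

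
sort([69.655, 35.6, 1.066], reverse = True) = [69.655, 35.6, 1.066]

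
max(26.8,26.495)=26.8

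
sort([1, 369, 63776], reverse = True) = [63776, 369, 1]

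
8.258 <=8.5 True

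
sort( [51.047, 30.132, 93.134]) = [30.132, 51.047, 93.134]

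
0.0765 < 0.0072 False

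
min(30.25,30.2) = 30.2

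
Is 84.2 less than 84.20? No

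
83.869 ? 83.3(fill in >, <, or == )>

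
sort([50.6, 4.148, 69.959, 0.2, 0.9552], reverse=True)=[69.959, 50.6, 4.148, 0.9552, 0.2]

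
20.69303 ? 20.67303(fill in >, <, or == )>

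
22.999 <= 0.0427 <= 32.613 False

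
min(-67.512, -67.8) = -67.8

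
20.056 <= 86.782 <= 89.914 True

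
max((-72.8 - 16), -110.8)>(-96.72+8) False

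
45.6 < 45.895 True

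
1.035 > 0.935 True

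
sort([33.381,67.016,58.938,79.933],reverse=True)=[79.933,67.016,58.938,33.381]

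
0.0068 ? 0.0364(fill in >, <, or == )<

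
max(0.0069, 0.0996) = 0.0996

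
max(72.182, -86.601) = 72.182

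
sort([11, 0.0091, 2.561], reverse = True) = [11, 2.561, 0.0091]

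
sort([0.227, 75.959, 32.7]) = [0.227, 32.7, 75.959]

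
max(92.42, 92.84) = 92.84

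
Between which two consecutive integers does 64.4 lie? 64 and 65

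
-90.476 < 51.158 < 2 False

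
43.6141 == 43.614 False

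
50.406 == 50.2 False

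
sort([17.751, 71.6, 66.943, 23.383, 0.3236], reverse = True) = [71.6, 66.943, 23.383, 17.751, 0.3236]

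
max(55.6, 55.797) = 55.797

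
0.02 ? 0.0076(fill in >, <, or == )>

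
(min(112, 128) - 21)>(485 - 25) False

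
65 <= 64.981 False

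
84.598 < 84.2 False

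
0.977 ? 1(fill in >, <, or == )<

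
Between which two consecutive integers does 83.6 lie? 83 and 84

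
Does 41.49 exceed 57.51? No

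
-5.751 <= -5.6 True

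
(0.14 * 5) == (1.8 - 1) False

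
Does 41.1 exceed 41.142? No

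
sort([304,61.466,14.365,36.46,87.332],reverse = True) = [304,87.332,61.466,36.46,14.365]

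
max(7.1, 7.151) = 7.151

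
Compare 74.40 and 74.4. They are equal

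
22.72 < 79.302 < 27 False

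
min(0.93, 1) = 0.93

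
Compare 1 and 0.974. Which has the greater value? 1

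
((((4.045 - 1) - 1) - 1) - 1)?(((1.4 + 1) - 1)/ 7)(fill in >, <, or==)<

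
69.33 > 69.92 False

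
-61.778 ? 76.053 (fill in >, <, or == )<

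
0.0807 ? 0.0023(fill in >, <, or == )>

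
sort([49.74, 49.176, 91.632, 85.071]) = [49.176, 49.74, 85.071, 91.632]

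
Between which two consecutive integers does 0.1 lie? 0 and 1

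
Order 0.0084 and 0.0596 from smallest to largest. 0.0084, 0.0596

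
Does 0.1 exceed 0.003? Yes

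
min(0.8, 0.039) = 0.039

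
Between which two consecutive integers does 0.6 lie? 0 and 1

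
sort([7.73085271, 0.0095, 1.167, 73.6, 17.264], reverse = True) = [73.6, 17.264, 7.73085271, 1.167, 0.0095]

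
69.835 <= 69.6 False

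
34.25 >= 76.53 False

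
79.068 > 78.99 True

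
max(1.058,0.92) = 1.058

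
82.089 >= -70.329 True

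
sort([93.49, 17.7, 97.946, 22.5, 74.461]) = [17.7, 22.5, 74.461, 93.49, 97.946]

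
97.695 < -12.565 False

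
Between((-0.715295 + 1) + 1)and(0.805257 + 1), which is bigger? (0.805257 + 1)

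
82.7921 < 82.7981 True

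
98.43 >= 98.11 True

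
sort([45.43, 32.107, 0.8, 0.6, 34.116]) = [0.6, 0.8, 32.107, 34.116, 45.43]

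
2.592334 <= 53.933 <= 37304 True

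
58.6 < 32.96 False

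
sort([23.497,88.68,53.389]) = [23.497,53.389,88.68]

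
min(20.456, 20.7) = 20.456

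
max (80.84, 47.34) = 80.84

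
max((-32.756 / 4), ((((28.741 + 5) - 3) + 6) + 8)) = 44.741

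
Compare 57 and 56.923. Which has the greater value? 57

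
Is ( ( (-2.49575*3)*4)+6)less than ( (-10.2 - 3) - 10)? Yes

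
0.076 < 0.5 True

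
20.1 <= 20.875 True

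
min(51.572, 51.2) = 51.2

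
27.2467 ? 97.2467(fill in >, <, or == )<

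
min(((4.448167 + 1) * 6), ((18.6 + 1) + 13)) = 32.6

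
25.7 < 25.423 False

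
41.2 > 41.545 False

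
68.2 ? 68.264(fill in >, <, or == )<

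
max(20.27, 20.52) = 20.52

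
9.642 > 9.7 False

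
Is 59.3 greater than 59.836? No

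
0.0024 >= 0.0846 False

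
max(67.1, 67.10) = 67.10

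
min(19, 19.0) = 19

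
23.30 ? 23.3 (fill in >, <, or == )==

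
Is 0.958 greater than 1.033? No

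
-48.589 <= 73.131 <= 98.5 True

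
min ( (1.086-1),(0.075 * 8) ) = 0.086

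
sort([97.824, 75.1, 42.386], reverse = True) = [97.824, 75.1, 42.386]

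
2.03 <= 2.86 True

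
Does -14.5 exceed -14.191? No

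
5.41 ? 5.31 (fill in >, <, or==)>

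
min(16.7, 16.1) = 16.1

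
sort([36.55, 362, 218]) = [36.55, 218, 362]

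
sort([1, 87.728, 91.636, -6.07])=[-6.07, 1, 87.728, 91.636]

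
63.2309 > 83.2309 False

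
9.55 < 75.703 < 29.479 False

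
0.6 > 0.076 True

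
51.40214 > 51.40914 False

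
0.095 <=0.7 True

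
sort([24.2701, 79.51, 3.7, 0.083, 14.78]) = [0.083, 3.7, 14.78, 24.2701, 79.51]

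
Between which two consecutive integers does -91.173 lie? -92 and -91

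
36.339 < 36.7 True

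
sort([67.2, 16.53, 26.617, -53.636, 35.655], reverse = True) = [67.2, 35.655, 26.617, 16.53, -53.636]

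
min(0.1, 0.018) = 0.018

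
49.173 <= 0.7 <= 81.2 False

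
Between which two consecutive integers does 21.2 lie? 21 and 22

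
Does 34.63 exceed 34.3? Yes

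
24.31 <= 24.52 True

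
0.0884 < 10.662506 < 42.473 True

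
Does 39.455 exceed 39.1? Yes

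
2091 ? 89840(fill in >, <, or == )<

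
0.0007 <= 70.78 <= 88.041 True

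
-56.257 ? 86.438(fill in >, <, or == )<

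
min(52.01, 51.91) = 51.91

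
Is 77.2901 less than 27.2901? No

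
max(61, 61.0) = 61.0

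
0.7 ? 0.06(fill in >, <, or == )>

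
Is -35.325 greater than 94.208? No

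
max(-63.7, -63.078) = -63.078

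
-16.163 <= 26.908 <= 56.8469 True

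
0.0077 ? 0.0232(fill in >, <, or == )<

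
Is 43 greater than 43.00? No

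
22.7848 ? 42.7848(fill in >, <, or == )<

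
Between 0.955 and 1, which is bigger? 1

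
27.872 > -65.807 True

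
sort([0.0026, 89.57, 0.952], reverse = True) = [89.57, 0.952, 0.0026]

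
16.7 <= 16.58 False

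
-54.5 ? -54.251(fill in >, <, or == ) <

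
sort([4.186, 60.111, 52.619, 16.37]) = [4.186, 16.37, 52.619, 60.111]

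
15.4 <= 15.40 True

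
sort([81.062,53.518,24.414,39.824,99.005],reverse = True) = [99.005,81.062,53.518,39.824,24.414]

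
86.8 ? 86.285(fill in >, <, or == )>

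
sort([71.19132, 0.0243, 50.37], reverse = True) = [71.19132, 50.37, 0.0243]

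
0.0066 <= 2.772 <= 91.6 True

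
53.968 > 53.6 True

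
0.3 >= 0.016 True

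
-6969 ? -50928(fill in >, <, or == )>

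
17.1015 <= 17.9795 True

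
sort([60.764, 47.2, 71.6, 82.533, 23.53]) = [23.53, 47.2, 60.764, 71.6, 82.533]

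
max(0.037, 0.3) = 0.3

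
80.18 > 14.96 True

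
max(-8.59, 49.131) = 49.131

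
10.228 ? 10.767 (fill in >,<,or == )<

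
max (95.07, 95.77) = 95.77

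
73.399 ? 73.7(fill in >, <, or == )<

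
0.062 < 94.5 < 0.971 False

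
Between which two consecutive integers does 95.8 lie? 95 and 96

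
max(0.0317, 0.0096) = 0.0317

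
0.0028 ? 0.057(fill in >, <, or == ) <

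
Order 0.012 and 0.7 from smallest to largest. 0.012, 0.7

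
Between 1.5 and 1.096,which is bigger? 1.5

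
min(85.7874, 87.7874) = 85.7874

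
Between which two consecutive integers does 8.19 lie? 8 and 9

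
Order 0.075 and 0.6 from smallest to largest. 0.075, 0.6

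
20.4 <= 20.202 False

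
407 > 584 False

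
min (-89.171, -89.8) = -89.8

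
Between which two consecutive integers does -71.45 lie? -72 and -71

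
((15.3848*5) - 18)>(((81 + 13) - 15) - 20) False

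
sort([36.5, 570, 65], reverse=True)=[570, 65, 36.5]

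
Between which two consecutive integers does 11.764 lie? 11 and 12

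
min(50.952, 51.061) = 50.952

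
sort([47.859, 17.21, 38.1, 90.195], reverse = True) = [90.195, 47.859, 38.1, 17.21]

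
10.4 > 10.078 True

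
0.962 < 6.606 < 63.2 True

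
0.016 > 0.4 False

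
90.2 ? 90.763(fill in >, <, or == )<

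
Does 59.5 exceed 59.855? No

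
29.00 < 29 False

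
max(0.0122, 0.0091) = 0.0122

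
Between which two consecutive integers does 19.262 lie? 19 and 20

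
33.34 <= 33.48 True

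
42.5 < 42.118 False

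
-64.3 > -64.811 True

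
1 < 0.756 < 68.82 False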